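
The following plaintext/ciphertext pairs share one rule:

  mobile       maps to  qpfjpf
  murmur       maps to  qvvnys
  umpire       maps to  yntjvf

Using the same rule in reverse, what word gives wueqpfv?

stapler

Shifts by position in mobile: pos 0: m→q (+4), pos 1: o→p (+1), pos 2: b→f (+4), pos 3: i→j (+1) — repeating every 2. It's a Vigenère-style cipher with numeric key [4,1]: position i shifts by key[i mod 2].
Reversing it on wueqpfv: w−4=s, u−1=t, e−4=a, q−1=p, p−4=l, f−1=e, v−4=r.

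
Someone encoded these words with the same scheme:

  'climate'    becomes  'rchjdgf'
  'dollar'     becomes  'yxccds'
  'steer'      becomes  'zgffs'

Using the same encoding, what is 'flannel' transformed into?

mcdqqfc

c(2)→r(17) and l(11)→c(2) fit y≡7x+3 (mod 26); the inverse of 7 mod 26 is 15. This is an affine cipher: with a=0,…,z=25, each position x becomes (7x+3) mod 26.
Applying it to flannel: f(5)→7·5+3≡12=m; l(11)→7·11+3≡2=c; a(0)→7·0+3≡3=d; n(13)→7·13+3≡16=q; n(13)→7·13+3≡16=q; e(4)→7·4+3≡5=f; l(11)→7·11+3≡2=c (all mod 26).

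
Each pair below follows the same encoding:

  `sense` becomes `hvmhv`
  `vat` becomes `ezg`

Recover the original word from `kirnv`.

prime

Letters are reflected about the middle of the alphabet (position → 25−position): Atbash.
Decoding kirnv: k↔p, i↔r, r↔i, n↔m, v↔e.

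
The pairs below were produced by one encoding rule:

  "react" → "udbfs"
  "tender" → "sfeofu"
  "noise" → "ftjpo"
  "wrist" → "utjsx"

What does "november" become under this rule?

sfcnfwpo

The output letters match the input read backwards, each shifted +1: react reversed is tcaer. The word is reversed, then every letter is shifted forward by 1.
Applying it to november: reverse → rebmevon; then shift: r+1=s, e+1=f, b+1=c, m+1=n, e+1=f, v+1=w, o+1=p, n+1=o.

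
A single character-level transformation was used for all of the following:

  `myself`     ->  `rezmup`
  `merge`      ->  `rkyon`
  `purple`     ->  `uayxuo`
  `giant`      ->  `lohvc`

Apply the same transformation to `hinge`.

mouon

In myself: m→r is +5, y→e is +6, s→z is +7, e→m is +8 — the shift increases by 1 each position. Each letter shifts forward by (position + 5), i.e. 5, 6, 7, … — the shift grows by one for each successive letter.
On hinge: h+5=m, i+6=o, n+7=u, g+8=o, e+9=n.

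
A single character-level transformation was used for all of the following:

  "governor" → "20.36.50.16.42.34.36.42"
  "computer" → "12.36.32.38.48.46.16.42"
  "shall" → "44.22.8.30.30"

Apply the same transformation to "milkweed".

32.24.30.28.52.16.16.14

g(#7)→20 and o(#15)→36: differences scale by 2, so n = 2·pos + 6. Each letter becomes 2×(its alphabet position, a=1..z=26) + 6.
Applying it to milkweed: m=13→32, i=9→24, l=12→30, k=11→28, w=23→52, e=5→16, e=5→16, d=4→14.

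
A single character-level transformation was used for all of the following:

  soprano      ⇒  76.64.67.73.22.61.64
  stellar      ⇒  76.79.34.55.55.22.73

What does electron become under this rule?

s(#19)→76 and o(#15)→64: differences scale by 3, so n = 3·pos + 19. The formula is n = 3×(alphabet index, a=1) + 19.
On electron: e=5→34, l=12→55, e=5→34, c=3→28, t=20→79, r=18→73, o=15→64, n=14→61.

34.55.34.28.79.73.64.61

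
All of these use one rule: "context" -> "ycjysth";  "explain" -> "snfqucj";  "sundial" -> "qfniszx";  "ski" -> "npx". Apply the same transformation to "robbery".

The output letters match the input read backwards, each shifted +5: context reversed is txetnoc. Two steps: reverse the string, then apply a Caesar shift of +5.
For robbery: reverse → yrebbor; then shift: y+5=d, r+5=w, e+5=j, b+5=g, b+5=g, o+5=t, r+5=w.

dwjggtw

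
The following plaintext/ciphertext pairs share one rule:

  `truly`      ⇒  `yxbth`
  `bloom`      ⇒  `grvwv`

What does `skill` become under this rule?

xqptu

In truly: t→y is +5, r→x is +6, u→b is +7, l→t is +8 — the shift increases by 1 each position. The shift increases by 1 at each position, starting from +5: 5, 6, 7, ….
On skill: s+5=x, k+6=q, i+7=p, l+8=t, l+9=u.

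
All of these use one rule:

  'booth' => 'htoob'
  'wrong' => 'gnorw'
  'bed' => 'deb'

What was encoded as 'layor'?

The output letters match the input read backwards: booth reversed is htoob. The word is simply reversed.
Decoding layor: then reverse → royal.

royal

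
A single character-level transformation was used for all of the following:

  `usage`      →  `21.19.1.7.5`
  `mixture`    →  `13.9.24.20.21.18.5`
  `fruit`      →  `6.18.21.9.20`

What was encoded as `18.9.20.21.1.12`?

ritual

u is letter #21 and maps to 21: an offset of 0. Each letter is replaced by its alphabet position (a=1, b=2, …, z=26).
Undoing it on 18.9.20.21.1.12: 18=r, 9=i, 20=t, 21=u, 1=a, 12=l.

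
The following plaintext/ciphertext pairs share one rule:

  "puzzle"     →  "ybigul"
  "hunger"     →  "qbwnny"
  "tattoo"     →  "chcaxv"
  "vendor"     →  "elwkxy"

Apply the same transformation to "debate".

Shifts by position in puzzle: pos 0: p→y (+9), pos 1: u→b (+7), pos 2: z→i (+9), pos 3: z→g (+7) — repeating every 2. A repeating key of period 2 is used — shifts +9, +7 over and over.
On debate: d+9=m, e+7=l, b+9=k, a+7=h, t+9=c, e+7=l.

mlkhcl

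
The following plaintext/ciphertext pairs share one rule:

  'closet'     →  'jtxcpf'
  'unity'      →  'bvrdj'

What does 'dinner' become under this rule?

Each letter shifts forward by (position + 7), i.e. 7, 8, 9, … — the shift grows by one for each successive letter.
For dinner: d+7=k, i+8=q, n+9=w, n+10=x, e+11=p, r+12=d.

kqwxpd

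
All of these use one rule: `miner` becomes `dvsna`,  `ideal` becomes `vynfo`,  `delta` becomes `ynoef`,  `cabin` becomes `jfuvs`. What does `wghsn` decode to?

phone

m(12)→d(3) and i(8)→v(21) fit y≡15x+5 (mod 26); the inverse of 15 mod 26 is 7. This is an affine cipher: with a=0,…,z=25, each position x becomes (15x+5) mod 26.
Decoding wghsn: w(22)→7·(22−5)≡15=p; g(6)→7·(6−5)≡7=h; h(7)→7·(7−5)≡14=o; s(18)→7·(18−5)≡13=n; n(13)→7·(13−5)≡4=e (all mod 26).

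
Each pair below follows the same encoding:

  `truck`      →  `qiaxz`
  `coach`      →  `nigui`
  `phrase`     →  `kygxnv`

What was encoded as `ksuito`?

The output letters match the input read backwards, each shifted +6: truck reversed is kcurt. Two steps: reverse the string, then apply a Caesar shift of +6.
Undoing it on ksuito: shift back: k−6=e, s−6=m, u−6=o, i−6=c, t−6=n, o−6=i → emocni; then reverse → income.

income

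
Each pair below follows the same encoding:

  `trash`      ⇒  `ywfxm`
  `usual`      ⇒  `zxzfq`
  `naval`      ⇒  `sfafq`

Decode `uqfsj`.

plane

Compare letters: t→y is +5, r→w is +5, a→f is +5 — a constant shift. Every letter moves 5 places later in the alphabet, wrapping around z→a.
Undoing it on uqfsj: u−5=p, q−5=l, f−5=a, s−5=n, j−5=e.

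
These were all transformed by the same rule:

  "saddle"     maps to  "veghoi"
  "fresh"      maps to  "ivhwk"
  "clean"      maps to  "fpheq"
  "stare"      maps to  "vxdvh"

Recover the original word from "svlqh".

It's a Vigenère-style cipher with numeric key [3,4]: position i shifts by key[i mod 2].
Undoing it on svlqh: s−3=p, v−4=r, l−3=i, q−4=m, h−3=e.

prime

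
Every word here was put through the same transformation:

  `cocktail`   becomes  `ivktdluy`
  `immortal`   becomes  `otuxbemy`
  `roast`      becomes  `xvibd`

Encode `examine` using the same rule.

keivsyq

In cocktail: c→i is +6, o→v is +7, c→k is +8, k→t is +9 — the shift increases by 1 each position. Each letter shifts forward by (position + 6), i.e. 6, 7, 8, … — the shift grows by one for each successive letter.
Applying it to examine: e+6=k, x+7=e, a+8=i, m+9=v, i+10=s, n+11=y, e+12=q.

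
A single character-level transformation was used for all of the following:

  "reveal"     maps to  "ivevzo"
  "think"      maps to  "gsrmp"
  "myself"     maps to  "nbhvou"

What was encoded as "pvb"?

key

Each pair mirrors across the alphabet (r↔i, e↔v, v↔e): positions sum to 25. Letters are reflected about the middle of the alphabet (position → 25−position): Atbash.
Reversing it on pvb: p↔k, v↔e, b↔y.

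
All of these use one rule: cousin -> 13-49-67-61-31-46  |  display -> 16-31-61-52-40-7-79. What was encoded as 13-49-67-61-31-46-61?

cousins

c(#3)→13 and o(#15)→49: differences scale by 3, so n = 3·pos + 4. Each letter becomes 3×(its alphabet position, a=1..z=26) + 4.
Undoing it on 13-49-67-61-31-46-61: 13→(13−4)÷3=3=c, 49→(49−4)÷3=15=o, 67→(67−4)÷3=21=u, 61→(61−4)÷3=19=s, 31→(31−4)÷3=9=i, 46→(46−4)÷3=14=n, 61→(61−4)÷3=19=s.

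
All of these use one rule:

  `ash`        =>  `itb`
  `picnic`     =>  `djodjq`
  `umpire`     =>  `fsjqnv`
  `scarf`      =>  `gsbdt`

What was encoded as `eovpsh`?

ground

The word is reversed, then every letter is shifted forward by 1.
Decoding eovpsh: shift back: e−1=d, o−1=n, v−1=u, p−1=o, s−1=r, h−1=g → dnuorg; then reverse → ground.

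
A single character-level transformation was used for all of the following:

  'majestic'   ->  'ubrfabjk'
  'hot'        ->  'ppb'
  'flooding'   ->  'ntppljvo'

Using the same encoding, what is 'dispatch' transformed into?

ljaxbbkp

The shift depends on letter class: consonant m→u is +8, but vowel a→b is +1. The rule splits by letter class: vowels +1, consonants +8.
For dispatch: d(cons)+8=l, i(vowel)+1=j, s(cons)+8=a, p(cons)+8=x, a(vowel)+1=b, t(cons)+8=b, c(cons)+8=k, h(cons)+8=p.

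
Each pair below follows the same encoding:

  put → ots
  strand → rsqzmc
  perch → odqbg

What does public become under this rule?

It's a constant shift of +25 (ROT25).
On public: p+25=o, u+25=t, b+25=a, l+25=k, i+25=h, c+25=b.

otakhb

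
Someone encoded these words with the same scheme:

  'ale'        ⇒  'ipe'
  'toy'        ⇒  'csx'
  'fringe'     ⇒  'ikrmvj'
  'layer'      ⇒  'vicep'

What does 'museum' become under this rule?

qyiwyq

The output letters match the input read backwards, each shifted +4: ale reversed is ela. Two steps: reverse the string, then apply a Caesar shift of +4.
On museum: reverse → muesum; then shift: m+4=q, u+4=y, e+4=i, s+4=w, u+4=y, m+4=q.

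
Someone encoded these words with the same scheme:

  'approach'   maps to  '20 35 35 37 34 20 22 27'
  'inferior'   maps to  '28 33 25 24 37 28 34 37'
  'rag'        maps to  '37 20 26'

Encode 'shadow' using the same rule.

The number is (letter's place in the alphabet, a=1) + 19.
Applying it to shadow: s=19→38, h=8→27, a=1→20, d=4→23, o=15→34, w=23→42.

38 27 20 23 34 42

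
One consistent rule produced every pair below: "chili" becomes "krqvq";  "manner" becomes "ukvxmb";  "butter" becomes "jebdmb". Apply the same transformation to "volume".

dyteuo

A repeating key of period 2 is used — shifts +8, +10 over and over.
Applying it to volume: v+8=d, o+10=y, l+8=t, u+10=e, m+8=u, e+10=o.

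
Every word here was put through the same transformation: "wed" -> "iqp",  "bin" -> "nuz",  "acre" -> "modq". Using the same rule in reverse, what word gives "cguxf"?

It's a constant shift of +12 (ROT12).
Reversing it on cguxf: c−12=q, g−12=u, u−12=i, x−12=l, f−12=t.

quilt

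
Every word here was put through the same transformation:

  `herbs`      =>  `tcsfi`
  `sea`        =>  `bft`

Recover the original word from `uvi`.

The output letters match the input read backwards, each shifted +1: herbs reversed is sbreh. Two steps: reverse the string, then apply a Caesar shift of +1.
Undoing it on uvi: shift back: u−1=t, v−1=u, i−1=h → tuh; then reverse → hut.

hut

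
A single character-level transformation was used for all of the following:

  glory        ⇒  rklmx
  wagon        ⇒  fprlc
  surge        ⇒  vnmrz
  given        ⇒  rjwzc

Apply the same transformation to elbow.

Each letter's alphabet position (a=0..z=25) is mapped through 9·x+15 mod 26 — an affine cipher.
Applying it to elbow: e(4)→9·4+15≡25=z; l(11)→9·11+15≡10=k; b(1)→9·1+15≡24=y; o(14)→9·14+15≡11=l; w(22)→9·22+15≡5=f (all mod 26).

zkylf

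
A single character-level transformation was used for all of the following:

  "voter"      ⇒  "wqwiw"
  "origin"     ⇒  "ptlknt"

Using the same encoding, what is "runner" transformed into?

In voter: v→w is +1, o→q is +2, t→w is +3, e→i is +4 — the shift increases by 1 each position. Each letter shifts forward by (position + 1), i.e. 1, 2, 3, … — the shift grows by one for each successive letter.
Applying it to runner: r+1=s, u+2=w, n+3=q, n+4=r, e+5=j, r+6=x.

swqrjx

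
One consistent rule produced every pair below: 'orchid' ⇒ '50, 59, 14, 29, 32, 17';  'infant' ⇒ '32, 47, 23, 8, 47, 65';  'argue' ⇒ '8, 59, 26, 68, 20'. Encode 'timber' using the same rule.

65, 32, 44, 11, 20, 59

Each letter becomes 3×(its alphabet position, a=1..z=26) + 5.
For timber: t=20→65, i=9→32, m=13→44, b=2→11, e=5→20, r=18→59.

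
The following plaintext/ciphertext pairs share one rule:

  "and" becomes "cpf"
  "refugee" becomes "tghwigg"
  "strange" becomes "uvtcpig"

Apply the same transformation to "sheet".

Each letter is shifted forward by 2 in the alphabet (a Caesar shift of +2).
Applying it to sheet: s+2=u, h+2=j, e+2=g, e+2=g, t+2=v.

ujggv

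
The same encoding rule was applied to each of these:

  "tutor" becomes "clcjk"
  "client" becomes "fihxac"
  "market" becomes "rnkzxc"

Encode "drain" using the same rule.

t(19)→c(2) and u(20)→l(11) fit y≡9x+13 (mod 26); the inverse of 9 mod 26 is 3. Each letter's alphabet position (a=0..z=25) is mapped through 9·x+13 mod 26 — an affine cipher.
Applying it to drain: d(3)→9·3+13≡14=o; r(17)→9·17+13≡10=k; a(0)→9·0+13≡13=n; i(8)→9·8+13≡7=h; n(13)→9·13+13≡0=a (all mod 26).

oknha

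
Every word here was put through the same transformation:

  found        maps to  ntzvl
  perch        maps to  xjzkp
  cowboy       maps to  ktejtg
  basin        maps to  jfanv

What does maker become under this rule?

The shift depends on letter class: consonant f→n is +8, but vowel o→t is +5. Vowels shift forward by 5 and consonants shift forward by 8.
For maker: m(cons)+8=u, a(vowel)+5=f, k(cons)+8=s, e(vowel)+5=j, r(cons)+8=z.

ufsjz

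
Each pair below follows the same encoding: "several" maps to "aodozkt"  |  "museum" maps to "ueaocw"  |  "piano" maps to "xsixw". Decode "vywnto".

noodle

A repeating key of period 2 is used — shifts +8, +10 over and over.
Undoing it on vywnto: v−8=n, y−10=o, w−8=o, n−10=d, t−8=l, o−10=e.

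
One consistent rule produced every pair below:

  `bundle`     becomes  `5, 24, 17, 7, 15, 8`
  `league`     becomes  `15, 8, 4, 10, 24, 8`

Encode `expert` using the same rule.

b is letter #2 and maps to 5: an offset of 3. Letters become their 1-based position plus 3 (so a→4, b→5, …).
For expert: e=5→8, x=24→27, p=16→19, e=5→8, r=18→21, t=20→23.

8, 27, 19, 8, 21, 23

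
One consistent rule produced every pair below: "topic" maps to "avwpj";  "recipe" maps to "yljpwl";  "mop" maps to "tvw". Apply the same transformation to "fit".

mpa

Every letter moves 7 places later in the alphabet, wrapping around z→a.
On fit: f+7=m, i+7=p, t+7=a.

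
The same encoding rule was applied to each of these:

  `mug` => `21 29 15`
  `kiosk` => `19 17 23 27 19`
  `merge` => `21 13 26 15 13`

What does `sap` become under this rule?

m is letter #13 and maps to 21: an offset of 8. Each letter is replaced by its alphabet position (a=1..z=26) + 8.
On sap: s=19→27, a=1→9, p=16→24.

27 9 24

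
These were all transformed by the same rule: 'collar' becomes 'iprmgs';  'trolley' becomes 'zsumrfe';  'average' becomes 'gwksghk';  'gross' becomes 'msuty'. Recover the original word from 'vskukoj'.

pretend

Shifts by position in collar: pos 0: c→i (+6), pos 1: o→p (+1), pos 2: l→r (+6), pos 3: l→m (+1) — repeating every 2. It's a Vigenère-style cipher with numeric key [6,1]: position i shifts by key[i mod 2].
Reversing it on vskukoj: v−6=p, s−1=r, k−6=e, u−1=t, k−6=e, o−1=n, j−6=d.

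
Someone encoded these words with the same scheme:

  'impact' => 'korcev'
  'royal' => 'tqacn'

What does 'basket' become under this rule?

Compare letters: i→k is +2, m→o is +2, p→r is +2 — a constant shift. Each letter is shifted forward by 2 in the alphabet (a Caesar shift of +2).
For basket: b+2=d, a+2=c, s+2=u, k+2=m, e+2=g, t+2=v.

dcumgv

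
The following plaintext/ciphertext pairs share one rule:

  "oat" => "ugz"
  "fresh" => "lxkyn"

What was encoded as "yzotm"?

sting

Compare letters: o→u is +6, a→g is +6, t→z is +6 — a constant shift. Every letter moves 6 places later in the alphabet, wrapping around z→a.
Decoding yzotm: y−6=s, z−6=t, o−6=i, t−6=n, m−6=g.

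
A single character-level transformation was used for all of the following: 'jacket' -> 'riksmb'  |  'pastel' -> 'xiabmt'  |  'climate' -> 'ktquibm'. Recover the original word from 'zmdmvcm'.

revenue

Compare letters: j→r is +8, a→i is +8, c→k is +8 — a constant shift. Every letter moves 8 places later in the alphabet, wrapping around z→a.
Decoding zmdmvcm: z−8=r, m−8=e, d−8=v, m−8=e, v−8=n, c−8=u, m−8=e.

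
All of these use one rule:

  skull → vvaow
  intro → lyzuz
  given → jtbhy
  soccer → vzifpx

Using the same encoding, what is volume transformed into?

yzrxxk

Shifts by position in skull: pos 0: s→v (+3), pos 1: k→v (+11), pos 2: u→a (+6), pos 3: l→o (+3), pos 4: l→w (+11) — repeating every 3. It's a Vigenère-style cipher with numeric key [3,11,6]: position i shifts by key[i mod 3].
For volume: v+3=y, o+11=z, l+6=r, u+3=x, m+11=x, e+6=k.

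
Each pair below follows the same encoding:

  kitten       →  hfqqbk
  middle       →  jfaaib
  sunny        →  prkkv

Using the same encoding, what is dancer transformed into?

axkzbo

Compare letters: k→h is +23, i→f is +23, t→q is +23 — a constant shift. It's a constant shift of +23 (ROT23).
Applying it to dancer: d+23=a, a+23=x, n+23=k, c+23=z, e+23=b, r+23=o.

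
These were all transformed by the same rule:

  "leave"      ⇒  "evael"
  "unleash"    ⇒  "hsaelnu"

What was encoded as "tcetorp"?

protect

The word is simply reversed.
Undoing it on tcetorp: then reverse → protect.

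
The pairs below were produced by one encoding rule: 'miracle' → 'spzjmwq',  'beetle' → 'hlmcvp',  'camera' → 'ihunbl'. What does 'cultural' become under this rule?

In miracle: m→s is +6, i→p is +7, r→z is +8, a→j is +9 — the shift increases by 1 each position. The shift increases by 1 at each position, starting from +6: 6, 7, 8, ….
For cultural: c+6=i, u+7=b, l+8=t, t+9=c, u+10=e, r+11=c, a+12=m, l+13=y.

ibtcecmy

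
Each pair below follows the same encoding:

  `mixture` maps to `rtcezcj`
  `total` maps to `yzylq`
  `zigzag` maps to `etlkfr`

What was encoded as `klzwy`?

Shifts by position in mixture: pos 0: m→r (+5), pos 1: i→t (+11), pos 2: x→c (+5), pos 3: t→e (+11) — repeating every 2. The shifts repeat in a cycle of length 2: positions 0,1,… shift by +5, +11, then the pattern repeats.
Reversing it on klzwy: k−5=f, l−11=a, z−5=u, w−11=l, y−5=t.

fault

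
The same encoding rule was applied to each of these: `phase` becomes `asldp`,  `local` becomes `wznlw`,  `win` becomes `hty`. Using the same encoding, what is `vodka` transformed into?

Compare letters: p→a is +11, h→s is +11, a→l is +11 — a constant shift. Each letter is shifted forward by 11 in the alphabet (a Caesar shift of +11).
Applying it to vodka: v+11=g, o+11=z, d+11=o, k+11=v, a+11=l.

gzovl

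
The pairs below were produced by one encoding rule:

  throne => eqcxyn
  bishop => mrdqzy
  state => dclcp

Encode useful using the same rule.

fbpofu

Shifts by position in throne: pos 0: t→e (+11), pos 1: h→q (+9), pos 2: r→c (+11), pos 3: o→x (+9) — repeating every 2. A repeating key of period 2 is used — shifts +11, +9 over and over.
For useful: u+11=f, s+9=b, e+11=p, f+9=o, u+11=f, l+9=u.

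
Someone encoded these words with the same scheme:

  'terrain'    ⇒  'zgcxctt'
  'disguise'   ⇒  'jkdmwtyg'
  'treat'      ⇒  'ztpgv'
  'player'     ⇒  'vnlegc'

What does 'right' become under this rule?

xkrnv

Shifts by position in terrain: pos 0: t→z (+6), pos 1: e→g (+2), pos 2: r→c (+11), pos 3: r→x (+6), pos 4: a→c (+2), pos 5: i→t (+11) — repeating every 3. A repeating key of period 3 is used — shifts +6, +2, +11 over and over.
On right: r+6=x, i+2=k, g+11=r, h+6=n, t+2=v.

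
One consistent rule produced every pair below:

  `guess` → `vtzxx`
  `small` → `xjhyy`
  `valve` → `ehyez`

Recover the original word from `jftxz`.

mouse

g(6)→v(21) and u(20)→t(19) fit y≡11x+7 (mod 26); the inverse of 11 mod 26 is 19. Treating letters as 0–25, the rule is x ↦ 11x + 7 (mod 26).
Decoding jftxz: j(9)→19·(9−7)≡12=m; f(5)→19·(5−7)≡14=o; t(19)→19·(19−7)≡20=u; x(23)→19·(23−7)≡18=s; z(25)→19·(25−7)≡4=e (all mod 26).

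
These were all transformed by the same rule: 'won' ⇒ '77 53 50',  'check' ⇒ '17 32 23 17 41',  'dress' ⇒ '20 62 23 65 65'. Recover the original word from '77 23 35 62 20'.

weird

w(#23)→77 and o(#15)→53: differences scale by 3, so n = 3·pos + 8. The formula is n = 3×(alphabet index, a=1) + 8.
Decoding 77 23 35 62 20: 77→(77−8)÷3=23=w, 23→(23−8)÷3=5=e, 35→(35−8)÷3=9=i, 62→(62−8)÷3=18=r, 20→(20−8)÷3=4=d.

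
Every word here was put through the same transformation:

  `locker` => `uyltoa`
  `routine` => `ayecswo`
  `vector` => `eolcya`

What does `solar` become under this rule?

byuka

The rule splits by letter class: vowels +10, consonants +9.
On solar: s(cons)+9=b, o(vowel)+10=y, l(cons)+9=u, a(vowel)+10=k, r(cons)+9=a.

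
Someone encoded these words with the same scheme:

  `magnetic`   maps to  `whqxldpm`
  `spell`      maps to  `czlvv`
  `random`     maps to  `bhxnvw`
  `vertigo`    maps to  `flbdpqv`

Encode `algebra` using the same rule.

The shift depends on letter class: consonant m→w is +10, but vowel a→h is +7. The rule splits by letter class: vowels +7, consonants +10.
On algebra: a(vowel)+7=h, l(cons)+10=v, g(cons)+10=q, e(vowel)+7=l, b(cons)+10=l, r(cons)+10=b, a(vowel)+7=h.

hvqllbh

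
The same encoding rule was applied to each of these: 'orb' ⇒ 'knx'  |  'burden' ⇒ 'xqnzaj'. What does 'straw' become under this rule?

opnws

Compare letters: o→k is +22, r→n is +22, b→x is +22 — a constant shift. Every letter moves 22 places later in the alphabet, wrapping around z→a.
On straw: s+22=o, t+22=p, r+22=n, a+22=w, w+22=s.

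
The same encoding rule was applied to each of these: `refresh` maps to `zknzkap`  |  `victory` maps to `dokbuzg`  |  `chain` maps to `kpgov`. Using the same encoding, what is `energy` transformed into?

The shift depends on letter class: consonant r→z is +8, but vowel e→k is +6. The rule splits by letter class: vowels +6, consonants +8.
For energy: e(vowel)+6=k, n(cons)+8=v, e(vowel)+6=k, r(cons)+8=z, g(cons)+8=o, y(cons)+8=g.

kvkzog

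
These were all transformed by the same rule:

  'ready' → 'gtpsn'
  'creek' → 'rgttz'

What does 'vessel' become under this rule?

Compare letters: r→g is +15, e→t is +15, a→p is +15 — a constant shift. Every letter moves 15 places later in the alphabet, wrapping around z→a.
Applying it to vessel: v+15=k, e+15=t, s+15=h, s+15=h, e+15=t, l+15=a.

kthhta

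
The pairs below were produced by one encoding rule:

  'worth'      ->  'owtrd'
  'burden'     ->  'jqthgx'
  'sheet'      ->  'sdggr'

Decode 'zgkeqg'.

w(22)→o(14) and o(14)→w(22) fit y≡25x+10 (mod 26); the inverse of 25 mod 26 is 25. Treating letters as 0–25, the rule is x ↦ 25x + 10 (mod 26).
Decoding zgkeqg: z(25)→25·(25−10)≡11=l; g(6)→25·(6−10)≡4=e; k(10)→25·(10−10)≡0=a; e(4)→25·(4−10)≡6=g; q(16)→25·(16−10)≡20=u; g(6)→25·(6−10)≡4=e (all mod 26).

league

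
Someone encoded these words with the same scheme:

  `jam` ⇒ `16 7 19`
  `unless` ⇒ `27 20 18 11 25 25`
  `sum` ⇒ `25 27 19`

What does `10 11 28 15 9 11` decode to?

device

Letters become their 1-based position plus 6 (so a→7, b→8, …).
Undoing it on 10 11 28 15 9 11: 10→(10−6)÷1=4=d, 11→(11−6)÷1=5=e, 28→(28−6)÷1=22=v, 15→(15−6)÷1=9=i, 9→(9−6)÷1=3=c, 11→(11−6)÷1=5=e.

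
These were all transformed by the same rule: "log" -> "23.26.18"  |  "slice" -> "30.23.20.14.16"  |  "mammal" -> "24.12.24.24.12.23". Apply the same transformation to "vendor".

33.16.25.15.26.29

l is letter #12 and maps to 23: an offset of 11. The number is (letter's place in the alphabet, a=1) + 11.
On vendor: v=22→33, e=5→16, n=14→25, d=4→15, o=15→26, r=18→29.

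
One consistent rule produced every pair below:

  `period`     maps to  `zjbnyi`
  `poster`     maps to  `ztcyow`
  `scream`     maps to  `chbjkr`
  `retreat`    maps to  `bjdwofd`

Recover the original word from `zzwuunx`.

Shifts by position in period: pos 0: p→z (+10), pos 1: e→j (+5), pos 2: r→b (+10), pos 3: i→n (+5) — repeating every 2. A repeating key of period 2 is used — shifts +10, +5 over and over.
Decoding zzwuunx: z−10=p, z−5=u, w−10=m, u−5=p, u−10=k, n−5=i, x−10=n.

pumpkin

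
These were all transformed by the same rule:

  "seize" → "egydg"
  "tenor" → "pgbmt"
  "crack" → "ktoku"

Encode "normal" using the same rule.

bmtqof

Each letter's alphabet position (a=0..z=25) is mapped through 11·x+14 mod 26 — an affine cipher.
For normal: n(13)→11·13+14≡1=b; o(14)→11·14+14≡12=m; r(17)→11·17+14≡19=t; m(12)→11·12+14≡16=q; a(0)→11·0+14≡14=o; l(11)→11·11+14≡5=f (all mod 26).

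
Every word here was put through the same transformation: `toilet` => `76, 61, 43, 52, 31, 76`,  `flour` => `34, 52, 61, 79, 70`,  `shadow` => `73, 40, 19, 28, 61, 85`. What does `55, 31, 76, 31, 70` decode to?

t(#20)→76 and o(#15)→61: differences scale by 3, so n = 3·pos + 16. Each letter becomes 3×(its alphabet position, a=1..z=26) + 16.
Decoding 55, 31, 76, 31, 70: 55→(55−16)÷3=13=m, 31→(31−16)÷3=5=e, 76→(76−16)÷3=20=t, 31→(31−16)÷3=5=e, 70→(70−16)÷3=18=r.

meter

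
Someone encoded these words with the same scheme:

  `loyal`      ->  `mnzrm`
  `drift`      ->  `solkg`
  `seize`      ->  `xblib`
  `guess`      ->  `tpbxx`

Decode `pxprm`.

l(11)→m(12) and o(14)→n(13) fit y≡9x+17 (mod 26); the inverse of 9 mod 26 is 3. This is an affine cipher: with a=0,…,z=25, each position x becomes (9x+17) mod 26.
Undoing it on pxprm: p(15)→3·(15−17)≡20=u; x(23)→3·(23−17)≡18=s; p(15)→3·(15−17)≡20=u; r(17)→3·(17−17)≡0=a; m(12)→3·(12−17)≡11=l (all mod 26).

usual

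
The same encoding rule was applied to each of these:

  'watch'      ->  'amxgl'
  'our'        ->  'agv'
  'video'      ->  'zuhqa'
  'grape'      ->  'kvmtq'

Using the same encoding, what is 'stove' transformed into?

The shift depends on letter class: consonant w→a is +4, but vowel a→m is +12. Two shifts are in play — +12 for a/e/i/o/u, +4 for every other letter.
On stove: s(cons)+4=w, t(cons)+4=x, o(vowel)+12=a, v(cons)+4=z, e(vowel)+12=q.

wxazq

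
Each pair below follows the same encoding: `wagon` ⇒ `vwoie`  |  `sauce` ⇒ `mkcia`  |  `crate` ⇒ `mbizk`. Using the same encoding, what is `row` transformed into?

The output letters match the input read backwards, each shifted +8: wagon reversed is nogaw. The word is reversed, then every letter is shifted forward by 8.
On row: reverse → wor; then shift: w+8=e, o+8=w, r+8=z.

ewz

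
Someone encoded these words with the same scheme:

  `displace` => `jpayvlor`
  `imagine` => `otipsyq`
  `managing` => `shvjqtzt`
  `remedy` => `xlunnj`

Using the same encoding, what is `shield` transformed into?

Each letter shifts forward by (position + 6), i.e. 6, 7, 8, … — the shift grows by one for each successive letter.
On shield: s+6=y, h+7=o, i+8=q, e+9=n, l+10=v, d+11=o.

yoqnvo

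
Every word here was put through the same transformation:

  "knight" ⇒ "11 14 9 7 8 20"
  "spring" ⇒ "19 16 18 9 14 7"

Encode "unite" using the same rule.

k is letter #11 and maps to 11: an offset of 0. Each letter is replaced by its alphabet position (a=1, b=2, …, z=26).
Applying it to unite: u=21→21, n=14→14, i=9→9, t=20→20, e=5→5.

21 14 9 20 5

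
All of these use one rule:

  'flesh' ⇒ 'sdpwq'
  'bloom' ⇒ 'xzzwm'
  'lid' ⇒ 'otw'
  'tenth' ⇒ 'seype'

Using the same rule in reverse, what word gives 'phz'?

owe

The output letters match the input read backwards, each shifted +11: flesh reversed is hself. The word is reversed, then every letter is shifted forward by 11.
Decoding phz: shift back: p−11=e, h−11=w, z−11=o → ewo; then reverse → owe.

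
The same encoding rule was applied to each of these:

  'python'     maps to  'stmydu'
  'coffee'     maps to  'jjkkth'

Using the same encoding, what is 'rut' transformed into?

yzw

The output letters match the input read backwards, each shifted +5: python reversed is nohtyp. The word is reversed, then every letter is shifted forward by 5.
On rut: reverse → tur; then shift: t+5=y, u+5=z, r+5=w.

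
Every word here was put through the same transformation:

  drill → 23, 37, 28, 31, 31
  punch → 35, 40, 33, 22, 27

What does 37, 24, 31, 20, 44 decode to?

relay

d is letter #4 and maps to 23: an offset of 19. Letters become their 1-based position plus 19 (so a→20, b→21, …).
Reversing it on 37, 24, 31, 20, 44: 37→(37−19)÷1=18=r, 24→(24−19)÷1=5=e, 31→(31−19)÷1=12=l, 20→(20−19)÷1=1=a, 44→(44−19)÷1=25=y.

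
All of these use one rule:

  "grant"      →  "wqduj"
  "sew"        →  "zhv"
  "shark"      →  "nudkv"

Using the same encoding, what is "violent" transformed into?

Read the word backwards and shift each letter +3.
On violent: reverse → tneloiv; then shift: t+3=w, n+3=q, e+3=h, l+3=o, o+3=r, i+3=l, v+3=y.

wqhorly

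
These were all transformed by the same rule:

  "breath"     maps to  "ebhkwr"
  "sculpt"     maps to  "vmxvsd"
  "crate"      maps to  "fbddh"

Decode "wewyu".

tutor

A repeating key of period 2 is used — shifts +3, +10 over and over.
Reversing it on wewyu: w−3=t, e−10=u, w−3=t, y−10=o, u−3=r.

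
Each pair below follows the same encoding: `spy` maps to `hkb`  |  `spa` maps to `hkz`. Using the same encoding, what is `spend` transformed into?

Each pair mirrors across the alphabet (s↔h, p↔k, y↔b): positions sum to 25. This is the alphabet-reversal cipher (Atbash): a becomes z, b becomes y, etc.
On spend: s↔h, p↔k, e↔v, n↔m, d↔w.

hkvmw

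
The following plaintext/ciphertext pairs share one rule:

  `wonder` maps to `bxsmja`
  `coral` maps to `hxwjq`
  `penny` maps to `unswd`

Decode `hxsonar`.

confirm

Shifts by position in wonder: pos 0: w→b (+5), pos 1: o→x (+9), pos 2: n→s (+5), pos 3: d→m (+9) — repeating every 2. It's a Vigenère-style cipher with numeric key [5,9]: position i shifts by key[i mod 2].
Undoing it on hxsonar: h−5=c, x−9=o, s−5=n, o−9=f, n−5=i, a−9=r, r−5=m.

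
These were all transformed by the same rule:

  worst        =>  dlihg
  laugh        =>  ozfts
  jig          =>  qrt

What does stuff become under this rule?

Letters are reflected about the middle of the alphabet (position → 25−position): Atbash.
On stuff: s↔h, t↔g, u↔f, f↔u, f↔u.

hgfuu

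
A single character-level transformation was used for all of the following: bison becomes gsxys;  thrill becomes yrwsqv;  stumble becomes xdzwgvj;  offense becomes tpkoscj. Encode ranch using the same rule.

wksmm

Shifts by position in bison: pos 0: b→g (+5), pos 1: i→s (+10), pos 2: s→x (+5), pos 3: o→y (+10) — repeating every 2. It's a Vigenère-style cipher with numeric key [5,10]: position i shifts by key[i mod 2].
Applying it to ranch: r+5=w, a+10=k, n+5=s, c+10=m, h+5=m.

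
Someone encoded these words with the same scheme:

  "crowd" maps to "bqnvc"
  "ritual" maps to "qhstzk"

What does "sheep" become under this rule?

Compare letters: c→b is +25, r→q is +25, o→n is +25 — a constant shift. It's a constant shift of +25 (ROT25).
On sheep: s+25=r, h+25=g, e+25=d, e+25=d, p+25=o.

rgddo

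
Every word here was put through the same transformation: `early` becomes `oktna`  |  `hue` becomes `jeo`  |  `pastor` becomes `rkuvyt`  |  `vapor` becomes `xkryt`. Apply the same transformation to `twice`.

Two shifts are in play — +10 for a/e/i/o/u, +2 for every other letter.
For twice: t(cons)+2=v, w(cons)+2=y, i(vowel)+10=s, c(cons)+2=e, e(vowel)+10=o.

vyseo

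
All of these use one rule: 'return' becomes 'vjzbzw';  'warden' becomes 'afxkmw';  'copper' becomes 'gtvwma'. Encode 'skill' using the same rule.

In return: r→v is +4, e→j is +5, t→z is +6, u→b is +7 — the shift increases by 1 each position. Letter i (0-indexed) is shifted by i+4, so successive shifts are 4, 5, 6, ….
For skill: s+4=w, k+5=p, i+6=o, l+7=s, l+8=t.

wpost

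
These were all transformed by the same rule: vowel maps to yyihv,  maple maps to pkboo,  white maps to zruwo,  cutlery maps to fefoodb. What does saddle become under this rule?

Shifts by position in vowel: pos 0: v→y (+3), pos 1: o→y (+10), pos 2: w→i (+12), pos 3: e→h (+3), pos 4: l→v (+10) — repeating every 3. A repeating key of period 3 is used — shifts +3, +10, +12 over and over.
Applying it to saddle: s+3=v, a+10=k, d+12=p, d+3=g, l+10=v, e+12=q.

vkpgvq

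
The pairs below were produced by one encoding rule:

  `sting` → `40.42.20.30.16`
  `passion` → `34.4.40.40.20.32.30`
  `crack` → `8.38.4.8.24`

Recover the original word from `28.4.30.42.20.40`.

s(#19)→40 and t(#20)→42: differences scale by 2, so n = 2·pos + 2. With a=1..z=26, the number is 2·pos + 2.
Reversing it on 28.4.30.42.20.40: 28→(28−2)÷2=13=m, 4→(4−2)÷2=1=a, 30→(30−2)÷2=14=n, 42→(42−2)÷2=20=t, 20→(20−2)÷2=9=i, 40→(40−2)÷2=19=s.

mantis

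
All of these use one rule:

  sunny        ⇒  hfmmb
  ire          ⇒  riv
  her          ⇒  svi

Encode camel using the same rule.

xznvo

Each pair mirrors across the alphabet (s↔h, u↔f, n↔m): positions sum to 25. Letters are reflected about the middle of the alphabet (position → 25−position): Atbash.
Applying it to camel: c↔x, a↔z, m↔n, e↔v, l↔o.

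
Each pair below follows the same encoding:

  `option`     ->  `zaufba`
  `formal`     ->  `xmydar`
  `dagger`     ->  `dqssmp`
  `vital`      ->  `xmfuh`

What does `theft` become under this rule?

frqtf

The output letters match the input read backwards, each shifted +12: option reversed is noitpo. The word is reversed, then every letter is shifted forward by 12.
For theft: reverse → tfeht; then shift: t+12=f, f+12=r, e+12=q, h+12=t, t+12=f.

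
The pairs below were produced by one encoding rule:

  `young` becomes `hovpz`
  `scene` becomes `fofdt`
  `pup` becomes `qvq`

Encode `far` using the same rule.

sbg

Two steps: reverse the string, then apply a Caesar shift of +1.
Applying it to far: reverse → raf; then shift: r+1=s, a+1=b, f+1=g.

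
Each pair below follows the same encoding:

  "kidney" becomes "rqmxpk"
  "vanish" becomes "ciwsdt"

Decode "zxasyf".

In kidney: k→r is +7, i→q is +8, d→m is +9, n→x is +10 — the shift increases by 1 each position. Letter i (0-indexed) is shifted by i+7, so successive shifts are 7, 8, 9, ….
Decoding zxasyf: z−7=s, x−8=p, a−9=r, s−10=i, y−11=n, f−12=t.

sprint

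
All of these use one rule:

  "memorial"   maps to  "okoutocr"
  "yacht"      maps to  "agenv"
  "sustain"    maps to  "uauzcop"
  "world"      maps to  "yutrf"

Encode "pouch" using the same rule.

Shifts by position in memorial: pos 0: m→o (+2), pos 1: e→k (+6), pos 2: m→o (+2), pos 3: o→u (+6) — repeating every 2. The shifts repeat in a cycle of length 2: positions 0,1,… shift by +2, +6, then the pattern repeats.
For pouch: p+2=r, o+6=u, u+2=w, c+6=i, h+2=j.

ruwij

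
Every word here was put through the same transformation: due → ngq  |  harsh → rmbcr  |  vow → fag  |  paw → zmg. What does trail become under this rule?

The shift depends on letter class: consonant d→n is +10, but vowel u→g is +12. Vowels shift forward by 12 and consonants shift forward by 10.
Applying it to trail: t(cons)+10=d, r(cons)+10=b, a(vowel)+12=m, i(vowel)+12=u, l(cons)+10=v.

dbmuv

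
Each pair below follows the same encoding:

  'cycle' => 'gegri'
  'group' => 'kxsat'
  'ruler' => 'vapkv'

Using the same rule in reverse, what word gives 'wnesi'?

It's a Vigenère-style cipher with numeric key [4,6]: position i shifts by key[i mod 2].
Reversing it on wnesi: w−4=s, n−6=h, e−4=a, s−6=m, i−4=e.

shame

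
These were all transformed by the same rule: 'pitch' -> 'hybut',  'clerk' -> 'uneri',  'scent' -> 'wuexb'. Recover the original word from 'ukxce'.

This is an affine cipher: with a=0,…,z=25, each position x becomes (5x+10) mod 26.
Reversing it on ukxce: u(20)→21·(20−10)≡2=c; k(10)→21·(10−10)≡0=a; x(23)→21·(23−10)≡13=n; c(2)→21·(2−10)≡14=o; e(4)→21·(4−10)≡4=e (all mod 26).

canoe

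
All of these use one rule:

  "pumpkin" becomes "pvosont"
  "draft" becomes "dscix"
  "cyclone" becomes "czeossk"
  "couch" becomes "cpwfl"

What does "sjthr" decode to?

siren

In pumpkin: p→p is +0, u→v is +1, m→o is +2, p→s is +3 — the shift increases by 1 each position. Each letter shifts forward by its position index (0, 1, 2, …) — the shift grows by one for each successive letter.
Reversing it on sjthr: s−0=s, j−1=i, t−2=r, h−3=e, r−4=n.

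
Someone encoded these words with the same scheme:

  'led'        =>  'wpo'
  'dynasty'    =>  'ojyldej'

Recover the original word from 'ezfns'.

This is a Caesar cipher with shift 11.
Undoing it on ezfns: e−11=t, z−11=o, f−11=u, n−11=c, s−11=h.

touch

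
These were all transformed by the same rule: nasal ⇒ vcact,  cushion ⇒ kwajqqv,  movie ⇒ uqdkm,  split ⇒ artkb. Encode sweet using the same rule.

It's a Vigenère-style cipher with numeric key [8,2]: position i shifts by key[i mod 2].
On sweet: s+8=a, w+2=y, e+8=m, e+2=g, t+8=b.

aymgb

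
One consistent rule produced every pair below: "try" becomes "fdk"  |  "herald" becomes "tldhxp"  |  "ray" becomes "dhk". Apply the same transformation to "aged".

hslp

Vowels shift forward by 7 and consonants shift forward by 12.
For aged: a(vowel)+7=h, g(cons)+12=s, e(vowel)+7=l, d(cons)+12=p.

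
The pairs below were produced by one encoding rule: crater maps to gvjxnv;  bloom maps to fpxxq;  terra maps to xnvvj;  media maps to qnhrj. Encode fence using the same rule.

jnrgn

The rule splits by letter class: vowels +9, consonants +4.
Applying it to fence: f(cons)+4=j, e(vowel)+9=n, n(cons)+4=r, c(cons)+4=g, e(vowel)+9=n.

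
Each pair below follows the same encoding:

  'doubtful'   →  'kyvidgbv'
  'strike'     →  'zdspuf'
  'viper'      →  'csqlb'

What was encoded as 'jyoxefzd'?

Shifts by position in doubtful: pos 0: d→k (+7), pos 1: o→y (+10), pos 2: u→v (+1), pos 3: b→i (+7), pos 4: t→d (+10), pos 5: f→g (+1) — repeating every 3. It's a Vigenère-style cipher with numeric key [7,10,1]: position i shifts by key[i mod 3].
Undoing it on jyoxefzd: j−7=c, y−10=o, o−1=n, x−7=q, e−10=u, f−1=e, z−7=s, d−10=t.

conquest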